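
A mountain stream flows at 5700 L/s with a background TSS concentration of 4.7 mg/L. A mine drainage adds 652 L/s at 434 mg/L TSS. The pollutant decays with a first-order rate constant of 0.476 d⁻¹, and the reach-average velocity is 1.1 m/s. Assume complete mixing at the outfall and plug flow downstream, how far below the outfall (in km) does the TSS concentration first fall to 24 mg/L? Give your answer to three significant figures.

Mass balance: C = (5700·4.700 + 652.0·434.0) / 6352 = 309800/6352 = 48.77 mg/L.
Set 48.77·exp(−k·t) = 24 → t = ln(48.77/24)/k = 128700 s = 35.75 h.
Distance = v·t = 1.1·128700 = 141600 m = 141.6 km.

142 km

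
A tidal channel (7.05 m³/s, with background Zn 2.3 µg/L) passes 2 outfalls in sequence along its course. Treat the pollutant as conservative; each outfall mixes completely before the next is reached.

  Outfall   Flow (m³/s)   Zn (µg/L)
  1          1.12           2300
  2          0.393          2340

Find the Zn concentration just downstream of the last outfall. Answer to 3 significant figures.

Below outfall 1: Q → 8.170 m³/s, C = (7.050·2.300 + 1.120·2300)/8.170 = 317.3 µg/L.
Below outfall 2: Q → 8.563 m³/s, C = (8.170·317.3 + 0.3930·2340)/8.563 = 410.1 µg/L.

410 µg/L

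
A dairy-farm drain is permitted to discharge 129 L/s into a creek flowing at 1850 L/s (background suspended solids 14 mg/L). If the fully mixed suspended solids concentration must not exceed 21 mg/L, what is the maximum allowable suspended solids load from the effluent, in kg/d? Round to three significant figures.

Mass balance at the limit: 1850·14.00 + 129.0·Cₑ = 1979·21 → Cₑ = 121.4 mg/L.
129.0 L/s = 0.1290 m³/s. Load = 0.1290 m³/s × 121.4 g/m³ × 86 400 s/d = 1353 kg/d.

1350 kg/d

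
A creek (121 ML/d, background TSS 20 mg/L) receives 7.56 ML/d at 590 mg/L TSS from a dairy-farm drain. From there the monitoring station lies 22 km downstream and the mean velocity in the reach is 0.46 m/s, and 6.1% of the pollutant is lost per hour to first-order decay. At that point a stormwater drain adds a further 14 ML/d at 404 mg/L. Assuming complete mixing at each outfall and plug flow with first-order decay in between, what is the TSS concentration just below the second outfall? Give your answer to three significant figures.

60.6 mg/L

Flow-weighted average: C = (121.0·20.00 + 7.560·590.0) / 128.6 = 6880/128.6 = 53.52 mg/L; combined flow 128.6 ML/d.
Travel time t = 22·1000 / 0.46 = 47830 s = 13.29 h.
6.1%/h lost → k = −ln(1 − 0.061) = 0.06294 h⁻¹.
First-order decay: C = 53.52·exp(−k·t) = 53.52·0.4334 = 23.19 mg/L.
Second outfall: C = (128.6·23.19 + 14.00·404.0)/142.6 = 60.59 mg/L.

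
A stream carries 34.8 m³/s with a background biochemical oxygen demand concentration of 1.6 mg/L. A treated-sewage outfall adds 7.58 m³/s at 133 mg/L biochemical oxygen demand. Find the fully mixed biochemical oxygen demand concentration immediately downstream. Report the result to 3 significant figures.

Mass balance: C = (34.80·1.600 + 7.580·133.0) / 42.38 = 1064/42.38 = 25.10 mg/L.

25.1 mg/L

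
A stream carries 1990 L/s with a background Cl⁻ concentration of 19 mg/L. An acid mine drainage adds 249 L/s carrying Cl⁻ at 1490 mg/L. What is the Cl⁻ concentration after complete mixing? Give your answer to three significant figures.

183 mg/L

Conservation of mass: C = (1990·19.00 + 249.0·1490) / 2239 = 408800/2239 = 182.6 mg/L.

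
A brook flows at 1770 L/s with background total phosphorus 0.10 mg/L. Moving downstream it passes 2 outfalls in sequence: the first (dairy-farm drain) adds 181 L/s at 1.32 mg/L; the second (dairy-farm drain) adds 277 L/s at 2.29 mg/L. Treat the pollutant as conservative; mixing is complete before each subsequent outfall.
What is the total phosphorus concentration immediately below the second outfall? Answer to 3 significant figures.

Outfall 1: combined Q = 1951 L/s; C = (1770·0.1000 + 181.0·1.320)/1951 = 0.2132 mg/L.
Outfall 2: combined Q = 2228 L/s; C = (1951·0.2132 + 277.0·2.290)/2228 = 0.4714 mg/L.

0.471 mg/L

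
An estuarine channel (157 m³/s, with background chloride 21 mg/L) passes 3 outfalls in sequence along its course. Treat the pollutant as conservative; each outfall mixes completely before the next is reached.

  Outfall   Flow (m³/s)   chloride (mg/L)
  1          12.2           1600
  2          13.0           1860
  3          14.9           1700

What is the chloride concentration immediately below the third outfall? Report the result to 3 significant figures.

Outfall 1: combined Q = 169.2 m³/s; C = (157.0·21.00 + 12.20·1600)/169.2 = 134.9 mg/L.
Outfall 2: combined Q = 182.2 m³/s; C = (169.2·134.9 + 13.00·1860)/182.2 = 257.9 mg/L.
Outfall 3: combined Q = 197.1 m³/s; C = (182.2·257.9 + 14.90·1700)/197.1 = 367.0 mg/L.

367 mg/L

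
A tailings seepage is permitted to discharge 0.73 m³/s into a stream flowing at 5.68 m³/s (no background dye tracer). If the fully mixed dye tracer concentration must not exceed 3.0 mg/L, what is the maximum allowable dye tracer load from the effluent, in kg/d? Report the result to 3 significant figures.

1660 kg/d

Mass balance at the limit: 5.680·0 + 0.7300·Cₑ = 6.410·3.0 → Cₑ = 26.34 mg/L.
Load = 0.7300 m³/s × 26.34 g/m³ × 86 400 s/d = 1661 kg/d.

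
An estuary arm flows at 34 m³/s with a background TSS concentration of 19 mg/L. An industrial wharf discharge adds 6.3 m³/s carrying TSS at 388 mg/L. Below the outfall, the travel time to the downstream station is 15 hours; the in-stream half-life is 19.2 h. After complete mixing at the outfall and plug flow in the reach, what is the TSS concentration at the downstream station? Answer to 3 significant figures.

44.6 mg/L

Conservation of mass: C = (34.00·19.00 + 6.300·388.0) / 40.30 = 3090/40.30 = 76.68 mg/L.
Half-life 19.2 h → k = ln 2 / 19.2 = 0.03610 h⁻¹ = 0.8664 d⁻¹.
Decay over the reach: 76.68·exp(−kt) = 76.68·0.5819 = 44.62 mg/L.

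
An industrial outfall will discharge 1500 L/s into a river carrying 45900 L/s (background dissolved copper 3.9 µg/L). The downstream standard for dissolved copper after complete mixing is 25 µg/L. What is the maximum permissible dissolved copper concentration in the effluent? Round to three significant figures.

671 µg/L

At the limit, (Qr·Cr + Qe·Cₑ)/(Qr + Qe) = 25:
Cₑ = (47400·25 − 45900·3.900) / 1500 = 670.7 µg/L.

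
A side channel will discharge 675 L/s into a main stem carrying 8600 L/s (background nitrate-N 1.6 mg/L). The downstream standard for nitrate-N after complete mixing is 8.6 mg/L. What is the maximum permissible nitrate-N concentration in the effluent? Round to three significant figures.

At the limit, (Qr·Cr + Qe·Cₑ)/(Qr + Qe) = 8.6:
Cₑ = (9275·8.6 − 8600·1.600) / 675.0 = 97.79 mg/L.

97.8 mg/L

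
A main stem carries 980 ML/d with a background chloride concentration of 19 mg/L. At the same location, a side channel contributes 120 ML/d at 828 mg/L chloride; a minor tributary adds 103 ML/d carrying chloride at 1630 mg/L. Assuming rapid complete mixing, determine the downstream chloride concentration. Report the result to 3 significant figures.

Flow-weighted average: C = (980.0·19.00 + 120.0·828.0 + 103.0·1630) / 1203 = 285900/1203 = 237.6 mg/L.

238 mg/L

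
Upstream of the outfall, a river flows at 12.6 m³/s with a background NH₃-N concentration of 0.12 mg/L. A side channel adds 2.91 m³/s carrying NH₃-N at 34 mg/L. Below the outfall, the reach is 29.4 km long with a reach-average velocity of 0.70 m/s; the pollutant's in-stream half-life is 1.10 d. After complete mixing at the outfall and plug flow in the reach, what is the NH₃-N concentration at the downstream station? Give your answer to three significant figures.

4.77 mg/L

Conservation of mass: C = (12.60·0.1200 + 2.910·34.00) / 15.51 = 100.5/15.51 = 6.477 mg/L.
Travel time t = 29.4·1000 / 0.70 = 42000 s = 11.67 h.
Half-life 1.10 d → k = ln 2 / 1.10 = 0.6301 d⁻¹.
Decay over the reach: 6.477·exp(−kt) = 6.477·0.7362 = 4.768 mg/L.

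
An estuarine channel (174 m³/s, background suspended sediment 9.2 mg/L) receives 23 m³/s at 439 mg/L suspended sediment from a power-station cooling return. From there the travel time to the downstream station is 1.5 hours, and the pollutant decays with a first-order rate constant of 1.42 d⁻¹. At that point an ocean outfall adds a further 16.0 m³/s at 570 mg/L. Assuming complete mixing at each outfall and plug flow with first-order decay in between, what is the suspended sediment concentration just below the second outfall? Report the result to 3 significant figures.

Conservation of mass: C = (174.0·9.200 + 23.00·439.0) / 197.0 = 11700/197.0 = 59.38 mg/L; combined flow 197.0 m³/s.
First-order decay: C = 59.38·exp(−k·t) = 59.38·0.9151 = 54.34 mg/L.
Second outfall: C = (197.0·54.34 + 16.00·570.0)/213.0 = 93.07 mg/L.

93.1 mg/L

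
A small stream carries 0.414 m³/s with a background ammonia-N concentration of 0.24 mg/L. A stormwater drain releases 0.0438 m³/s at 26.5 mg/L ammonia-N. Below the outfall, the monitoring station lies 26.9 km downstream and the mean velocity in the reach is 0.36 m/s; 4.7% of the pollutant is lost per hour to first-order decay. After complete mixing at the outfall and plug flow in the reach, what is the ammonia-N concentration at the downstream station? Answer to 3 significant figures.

1.01 mg/L

After mixing, C = (0.4140·0.2400 + 0.04380·26.50) / 0.4578 = 1.260/0.4578 = 2.752 mg/L.
Travel time t = 26.9·1000 / 0.36 = 74720 s = 20.76 h.
4.7%/h lost → k = −ln(1 − 0.047) = 0.04814 h⁻¹.
Decay over the reach: 2.752·exp(−kt) = 2.752·0.3682 = 1.013 mg/L.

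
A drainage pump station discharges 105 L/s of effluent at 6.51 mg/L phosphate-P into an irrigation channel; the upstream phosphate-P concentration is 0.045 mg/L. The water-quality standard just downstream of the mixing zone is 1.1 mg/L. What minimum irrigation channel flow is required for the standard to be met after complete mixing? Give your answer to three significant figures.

Set C_mix = 1.1: (Q·0.04500 + 105.0·6.510) / (Q + 105.0) = 1.1
→ Q = 105.0·(6.510 − 1.1)/(1.1 − 0.04500) = 538.4 L/s.

538 L/s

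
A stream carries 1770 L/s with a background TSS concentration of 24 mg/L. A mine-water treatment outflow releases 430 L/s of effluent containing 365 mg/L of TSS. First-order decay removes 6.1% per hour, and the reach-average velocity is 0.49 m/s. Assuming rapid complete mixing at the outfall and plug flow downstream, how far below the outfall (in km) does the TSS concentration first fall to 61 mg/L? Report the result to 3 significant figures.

Flow-weighted average: C = (1770·24.00 + 430.0·365.0) / 2200 = 199400/2200 = 90.65 mg/L.
6.1%/h lost → k = −ln(1 − 0.061) = 0.06294 h⁻¹.
Set 90.65·exp(−k·t) = 61 → t = ln(90.65/61)/k = 22660 s = 6.294 h.
Distance = v·t = 0.49·22660 = 11100 m = 11.10 km.

11.1 km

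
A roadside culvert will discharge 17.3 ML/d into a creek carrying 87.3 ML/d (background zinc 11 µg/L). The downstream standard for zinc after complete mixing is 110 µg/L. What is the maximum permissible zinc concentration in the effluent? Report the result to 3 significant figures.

610 µg/L

At the limit, (Qr·Cr + Qe·Cₑ)/(Qr + Qe) = 110:
Cₑ = (104.6·110 − 87.30·11.00) / 17.30 = 609.6 µg/L.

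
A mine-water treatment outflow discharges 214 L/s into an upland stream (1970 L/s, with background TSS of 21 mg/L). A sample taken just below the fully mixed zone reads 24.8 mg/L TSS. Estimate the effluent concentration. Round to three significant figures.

Mass balance: 1970·21.00 + 214.0·Cₑ = 2184·24.80
→ Cₑ = (2184·24.80 − 1970·21.00) / 214.0 = 59.78 mg/L.

59.8 mg/L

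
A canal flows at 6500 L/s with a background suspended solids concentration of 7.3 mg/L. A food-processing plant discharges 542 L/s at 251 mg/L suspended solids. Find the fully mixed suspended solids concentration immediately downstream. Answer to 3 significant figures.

Flow-weighted average: C = (6500·7.300 + 542.0·251.0) / 7042 = 183500/7042 = 26.06 mg/L.

26.1 mg/L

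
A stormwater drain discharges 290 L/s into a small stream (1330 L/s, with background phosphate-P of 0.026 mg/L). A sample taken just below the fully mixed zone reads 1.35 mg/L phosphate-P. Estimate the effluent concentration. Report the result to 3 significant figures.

7.42 mg/L

Mass balance: 1330·0.02600 + 290.0·Cₑ = 1620·1.350
→ Cₑ = (1620·1.350 − 1330·0.02600) / 290.0 = 7.422 mg/L.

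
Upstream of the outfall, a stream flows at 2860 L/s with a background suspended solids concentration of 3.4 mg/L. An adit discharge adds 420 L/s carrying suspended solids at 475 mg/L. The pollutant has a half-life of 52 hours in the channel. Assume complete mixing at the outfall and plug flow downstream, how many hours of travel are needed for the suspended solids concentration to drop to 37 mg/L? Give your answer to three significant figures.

40.9 h

Mass balance: C = (2860·3.400 + 420.0·475.0) / 3280 = 209200/3280 = 63.79 mg/L.
Half-life 52 h → k = ln 2 / 52 = 0.01333 h⁻¹ = 0.3199 d⁻¹.
63.79·exp(−k·t) = 37 → t = ln(63.79/37)/k = 147100 s = 40.86 h.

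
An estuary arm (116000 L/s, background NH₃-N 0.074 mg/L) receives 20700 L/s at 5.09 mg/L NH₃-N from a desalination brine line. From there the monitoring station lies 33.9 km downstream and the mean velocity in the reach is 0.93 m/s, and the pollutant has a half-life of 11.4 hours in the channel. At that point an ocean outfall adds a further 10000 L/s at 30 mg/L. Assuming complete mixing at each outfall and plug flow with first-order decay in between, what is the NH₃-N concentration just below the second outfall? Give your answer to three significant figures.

2.46 mg/L

Conservation of mass: C = (116000·0.07400 + 20700·5.090) / 136700 = 113900/136700 = 0.8336 mg/L; combined flow 136700 L/s.
Travel time t = 33.9·1000 / 0.93 = 36450 s = 10.13 h.
Half-life 11.4 h → k = ln 2 / 11.4 = 0.06080 h⁻¹ = 1.459 d⁻¹.
After decay, C = 0.8336 × e^(−kt) = 0.8336 × 0.5403 = 0.4504 mg/L.
At the second outfall, C = (136700·0.4504 + 10000·30.00) / (136700 + 10000) = 2.465 mg/L.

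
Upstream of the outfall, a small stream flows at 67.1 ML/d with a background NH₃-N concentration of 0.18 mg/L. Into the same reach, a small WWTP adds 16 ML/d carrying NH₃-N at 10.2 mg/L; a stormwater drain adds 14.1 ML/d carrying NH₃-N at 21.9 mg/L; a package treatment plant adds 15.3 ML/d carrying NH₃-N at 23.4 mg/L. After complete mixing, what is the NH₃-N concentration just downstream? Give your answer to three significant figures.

7.49 mg/L

Conservation of mass: C = (67.10·0.1800 + 16.00·10.20 + 14.10·21.90 + 15.30·23.40) / 112.5 = 842.1/112.5 = 7.485 mg/L.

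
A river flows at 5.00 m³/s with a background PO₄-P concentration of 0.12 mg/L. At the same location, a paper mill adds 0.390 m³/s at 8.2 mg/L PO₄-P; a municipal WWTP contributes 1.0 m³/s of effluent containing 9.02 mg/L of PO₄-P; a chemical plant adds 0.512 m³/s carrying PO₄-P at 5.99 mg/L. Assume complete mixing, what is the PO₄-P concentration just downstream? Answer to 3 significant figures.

2.30 mg/L

Flow-weighted average: C = (5.000·0.1200 + 0.3900·8.200 + 1.000·9.020 + 0.5120·5.990) / 6.902 = 15.88/6.902 = 2.301 mg/L.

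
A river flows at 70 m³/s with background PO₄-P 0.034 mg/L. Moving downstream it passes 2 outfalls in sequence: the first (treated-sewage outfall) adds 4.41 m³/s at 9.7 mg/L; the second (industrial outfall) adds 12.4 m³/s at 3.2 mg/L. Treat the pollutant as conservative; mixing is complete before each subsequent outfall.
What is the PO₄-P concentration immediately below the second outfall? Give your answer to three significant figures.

Outfall 1: combined Q = 74.41 m³/s; C = (70.00·0.03400 + 4.410·9.700)/74.41 = 0.6069 mg/L.
Outfall 2: combined Q = 86.81 m³/s; C = (74.41·0.6069 + 12.40·3.200)/86.81 = 0.9773 mg/L.

0.977 mg/L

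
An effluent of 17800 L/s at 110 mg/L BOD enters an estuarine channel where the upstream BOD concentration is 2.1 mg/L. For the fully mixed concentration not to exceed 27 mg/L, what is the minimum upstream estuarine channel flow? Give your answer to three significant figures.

Set C_mix = 27: (Q·2.100 + 17800·110.0) / (Q + 17800) = 27
→ Q = 17800·(110.0 − 27)/(27 − 2.100) = 59330 L/s.

59300 L/s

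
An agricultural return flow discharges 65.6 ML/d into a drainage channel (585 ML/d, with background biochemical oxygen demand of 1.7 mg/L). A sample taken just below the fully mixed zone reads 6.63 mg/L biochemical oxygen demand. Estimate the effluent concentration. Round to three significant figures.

50.6 mg/L

Mass balance: 585.0·1.700 + 65.60·Cₑ = 650.6·6.630
→ Cₑ = (650.6·6.630 − 585.0·1.700) / 65.60 = 50.59 mg/L.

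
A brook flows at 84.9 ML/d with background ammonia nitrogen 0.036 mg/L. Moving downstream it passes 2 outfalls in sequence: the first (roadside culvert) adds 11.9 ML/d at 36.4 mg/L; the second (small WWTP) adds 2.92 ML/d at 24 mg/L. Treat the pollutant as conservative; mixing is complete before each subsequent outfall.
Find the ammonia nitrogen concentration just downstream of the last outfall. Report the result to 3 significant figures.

5.08 mg/L

Outfall 1: combined Q = 96.80 ML/d; C = (84.90·0.03600 + 11.90·36.40)/96.80 = 4.506 mg/L.
Outfall 2: combined Q = 99.72 ML/d; C = (96.80·4.506 + 2.920·24.00)/99.72 = 5.077 mg/L.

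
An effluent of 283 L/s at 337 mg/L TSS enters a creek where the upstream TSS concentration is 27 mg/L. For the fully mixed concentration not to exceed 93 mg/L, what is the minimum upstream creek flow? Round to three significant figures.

1050 L/s

Set C_mix = 93: (Q·27.00 + 283.0·337.0) / (Q + 283.0) = 93
→ Q = 283.0·(337.0 − 93)/(93 − 27.00) = 1046 L/s.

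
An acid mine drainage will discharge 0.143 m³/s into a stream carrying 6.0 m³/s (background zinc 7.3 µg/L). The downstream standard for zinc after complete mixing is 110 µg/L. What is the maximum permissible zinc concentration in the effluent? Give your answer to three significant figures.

At the limit, (Qr·Cr + Qe·Cₑ)/(Qr + Qe) = 110:
Cₑ = (6.143·110 − 6.000·7.300) / 0.1430 = 4419 µg/L.

4420 µg/L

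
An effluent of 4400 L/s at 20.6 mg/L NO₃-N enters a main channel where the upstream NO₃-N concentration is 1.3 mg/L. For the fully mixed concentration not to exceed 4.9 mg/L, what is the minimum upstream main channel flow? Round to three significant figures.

19200 L/s

Set C_mix = 4.9: (Q·1.300 + 4400·20.60) / (Q + 4400) = 4.9
→ Q = 4400·(20.60 − 4.9)/(4.9 − 1.300) = 19190 L/s.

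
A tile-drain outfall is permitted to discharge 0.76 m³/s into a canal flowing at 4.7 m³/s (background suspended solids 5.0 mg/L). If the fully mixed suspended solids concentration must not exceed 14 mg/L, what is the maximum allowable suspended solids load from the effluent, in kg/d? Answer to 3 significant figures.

Mass balance at the limit: 4.700·5.000 + 0.7600·Cₑ = 5.460·14 → Cₑ = 69.66 mg/L.
Load = 0.7600 m³/s × 69.66 g/m³ × 86 400 s/d = 4574 kg/d.

4570 kg/d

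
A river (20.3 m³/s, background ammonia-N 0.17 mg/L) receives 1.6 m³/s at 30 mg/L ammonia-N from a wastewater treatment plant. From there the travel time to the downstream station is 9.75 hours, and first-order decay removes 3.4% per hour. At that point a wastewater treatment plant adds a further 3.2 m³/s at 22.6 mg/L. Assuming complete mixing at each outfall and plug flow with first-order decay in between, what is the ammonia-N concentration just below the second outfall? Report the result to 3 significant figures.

Conservation of mass: C = (20.30·0.1700 + 1.600·30.00) / 21.90 = 51.45/21.90 = 2.349 mg/L; combined flow 21.90 m³/s.
3.4%/h lost → k = −ln(1 − 0.034) = 0.03459 h⁻¹.
Decay over the reach: 2.349·exp(−kt) = 2.349·0.7137 = 1.677 mg/L.
Second outfall: C = (21.90·1.677 + 3.200·22.60)/25.10 = 4.344 mg/L.

4.34 mg/L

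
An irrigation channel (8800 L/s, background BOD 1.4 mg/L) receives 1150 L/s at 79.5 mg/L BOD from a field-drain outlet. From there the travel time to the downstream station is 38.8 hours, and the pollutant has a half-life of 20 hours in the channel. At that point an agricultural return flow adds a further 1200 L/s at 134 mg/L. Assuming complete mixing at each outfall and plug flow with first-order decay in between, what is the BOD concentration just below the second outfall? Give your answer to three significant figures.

Mass balance: C = (8800·1.400 + 1150·79.50) / 9950 = 103700/9950 = 10.43 mg/L; combined flow 9950 L/s.
Half-life 20 h → k = ln 2 / 20 = 0.03466 h⁻¹ = 0.8318 d⁻¹.
Applying C = C₀e^(−kt): 10.43 × 0.2606 = 2.717 mg/L.
At the second outfall, C = (9950·2.717 + 1200·134.0) / (9950 + 1200) = 16.85 mg/L.

16.8 mg/L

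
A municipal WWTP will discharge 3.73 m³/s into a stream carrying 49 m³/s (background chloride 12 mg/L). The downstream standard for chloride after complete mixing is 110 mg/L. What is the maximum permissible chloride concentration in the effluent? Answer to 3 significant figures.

1400 mg/L

At the limit, (Qr·Cr + Qe·Cₑ)/(Qr + Qe) = 110:
Cₑ = (52.73·110 − 49.00·12.00) / 3.730 = 1397 mg/L.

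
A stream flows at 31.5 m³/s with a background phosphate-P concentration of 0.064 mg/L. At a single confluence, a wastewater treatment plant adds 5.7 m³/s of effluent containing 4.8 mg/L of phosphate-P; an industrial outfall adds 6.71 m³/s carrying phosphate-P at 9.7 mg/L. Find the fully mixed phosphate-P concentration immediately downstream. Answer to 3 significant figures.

Mixed concentration C = ΣQC/ΣQ = (31.50·0.06400 + 5.700·4.800 + 6.710·9.700) / 43.91 = 94.46/43.91 = 2.151 mg/L.

2.15 mg/L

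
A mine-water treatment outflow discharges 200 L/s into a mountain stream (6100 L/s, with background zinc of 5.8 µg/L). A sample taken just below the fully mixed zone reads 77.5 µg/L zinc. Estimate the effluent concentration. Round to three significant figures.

Mass balance: 6100·5.800 + 200.0·Cₑ = 6300·77.50
→ Cₑ = (6300·77.50 − 6100·5.800) / 200.0 = 2264 µg/L.

2260 µg/L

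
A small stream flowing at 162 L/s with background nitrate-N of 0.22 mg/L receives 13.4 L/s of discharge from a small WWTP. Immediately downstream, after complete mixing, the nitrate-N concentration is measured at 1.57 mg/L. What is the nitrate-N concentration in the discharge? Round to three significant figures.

17.9 mg/L

Mass balance: 162.0·0.2200 + 13.40·Cₑ = 175.4·1.570
→ Cₑ = (175.4·1.570 − 162.0·0.2200) / 13.40 = 17.89 mg/L.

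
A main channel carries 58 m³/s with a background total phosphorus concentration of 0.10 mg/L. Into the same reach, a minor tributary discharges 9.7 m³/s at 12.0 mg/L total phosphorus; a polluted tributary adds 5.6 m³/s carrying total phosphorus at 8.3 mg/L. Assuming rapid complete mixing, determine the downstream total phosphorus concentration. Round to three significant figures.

Mixed concentration C = ΣQC/ΣQ = (58.00·0.1000 + 9.700·12.00 + 5.600·8.300) / 73.30 = 168.7/73.30 = 2.301 mg/L.

2.30 mg/L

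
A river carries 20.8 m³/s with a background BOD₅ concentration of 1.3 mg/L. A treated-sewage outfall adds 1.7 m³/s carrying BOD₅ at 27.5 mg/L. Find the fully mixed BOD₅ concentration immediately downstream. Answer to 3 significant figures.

3.28 mg/L

Mass balance: C = (20.80·1.300 + 1.700·27.50) / 22.50 = 73.79/22.50 = 3.280 mg/L.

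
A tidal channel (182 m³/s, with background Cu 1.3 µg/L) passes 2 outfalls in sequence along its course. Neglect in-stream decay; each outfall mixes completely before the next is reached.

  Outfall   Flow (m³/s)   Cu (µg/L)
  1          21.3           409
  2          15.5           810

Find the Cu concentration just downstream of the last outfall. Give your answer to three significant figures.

98.3 µg/L

Outfall 1: combined Q = 203.3 m³/s; C = (182.0·1.300 + 21.30·409.0)/203.3 = 44.02 µg/L.
Outfall 2: combined Q = 218.8 m³/s; C = (203.3·44.02 + 15.50·810.0)/218.8 = 98.28 µg/L.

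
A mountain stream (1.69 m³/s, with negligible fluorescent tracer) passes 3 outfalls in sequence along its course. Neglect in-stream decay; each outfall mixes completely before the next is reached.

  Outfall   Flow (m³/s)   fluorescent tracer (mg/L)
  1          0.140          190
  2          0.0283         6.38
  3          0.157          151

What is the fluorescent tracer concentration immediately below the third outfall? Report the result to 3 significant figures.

25.1 mg/L

Below outfall 1: Q → 1.830 m³/s, C = (1.690·0 + 0.1400·190.0)/1.830 = 14.54 mg/L.
Below outfall 2: Q → 1.858 m³/s, C = (1.830·14.54 + 0.02830·6.380)/1.858 = 14.41 mg/L.
Below outfall 3: Q → 2.015 m³/s, C = (1.858·14.41 + 0.1570·151.0)/2.015 = 25.05 mg/L.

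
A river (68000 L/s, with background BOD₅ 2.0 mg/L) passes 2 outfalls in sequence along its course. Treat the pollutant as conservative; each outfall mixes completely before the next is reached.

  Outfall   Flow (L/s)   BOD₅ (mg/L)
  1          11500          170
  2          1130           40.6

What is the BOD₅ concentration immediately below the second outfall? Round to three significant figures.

Outfall 1: combined Q = 79500 L/s; C = (68000·2.000 + 11500·170.0)/79500 = 26.30 mg/L.
Outfall 2: combined Q = 80630 L/s; C = (79500·26.30 + 1130·40.60)/80630 = 26.50 mg/L.

26.5 mg/L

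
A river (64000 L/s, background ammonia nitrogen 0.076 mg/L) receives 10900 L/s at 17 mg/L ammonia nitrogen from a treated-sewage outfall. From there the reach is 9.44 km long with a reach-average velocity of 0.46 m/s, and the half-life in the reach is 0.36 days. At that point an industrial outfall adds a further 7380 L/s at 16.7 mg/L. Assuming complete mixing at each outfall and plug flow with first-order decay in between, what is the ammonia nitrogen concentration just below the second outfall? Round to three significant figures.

2.96 mg/L

Mixed concentration C = ΣQC/ΣQ = (64000·0.07600 + 10900·17.00) / 74900 = 190200/74900 = 2.539 mg/L; combined flow 74900 L/s.
Travel time t = 9.44·1000 / 0.46 = 20520 s = 5.700 h.
Half-life 0.36 d → k = ln 2 / 0.36 = 1.925 d⁻¹.
Decay over the reach: 2.539·exp(−kt) = 2.539·0.6330 = 1.607 mg/L.
Second outfall: C = (74900·1.607 + 7380·16.70)/82280 = 2.961 mg/L.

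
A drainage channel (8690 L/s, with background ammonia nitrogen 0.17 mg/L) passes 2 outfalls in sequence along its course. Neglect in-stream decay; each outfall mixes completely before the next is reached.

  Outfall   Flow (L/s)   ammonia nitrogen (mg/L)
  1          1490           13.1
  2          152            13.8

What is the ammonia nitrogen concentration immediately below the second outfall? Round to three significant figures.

Below outfall 1: Q → 10180 L/s, C = (8690·0.1700 + 1490·13.10)/10180 = 2.063 mg/L.
Below outfall 2: Q → 10330 L/s, C = (10180·2.063 + 152.0·13.80)/10330 = 2.235 mg/L.

2.24 mg/L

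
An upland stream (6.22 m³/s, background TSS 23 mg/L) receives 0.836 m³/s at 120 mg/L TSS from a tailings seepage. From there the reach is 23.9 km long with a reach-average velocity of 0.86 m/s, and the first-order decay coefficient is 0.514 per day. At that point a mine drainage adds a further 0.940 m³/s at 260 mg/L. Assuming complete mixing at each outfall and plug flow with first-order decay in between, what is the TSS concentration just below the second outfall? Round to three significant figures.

Conservation of mass: C = (6.220·23.00 + 0.8360·120.0) / 7.056 = 243.4/7.056 = 34.49 mg/L; combined flow 7.056 m³/s.
Travel time t = 23.9·1000 / 0.86 = 27790 s = 7.720 h.
After decay, C = 34.49 × e^(−kt) = 34.49 × 0.8476 = 29.24 mg/L.
At the second outfall, C = (7.056·29.24 + 0.9400·260.0) / (7.056 + 0.9400) = 56.36 mg/L.

56.4 mg/L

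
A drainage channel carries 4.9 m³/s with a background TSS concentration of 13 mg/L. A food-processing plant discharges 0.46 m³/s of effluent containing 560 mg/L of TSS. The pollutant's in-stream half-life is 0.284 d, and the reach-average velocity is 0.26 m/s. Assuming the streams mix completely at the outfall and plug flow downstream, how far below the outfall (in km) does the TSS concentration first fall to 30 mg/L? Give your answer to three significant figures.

Flow-weighted average: C = (4.900·13.00 + 0.4600·560.0) / 5.360 = 321.3/5.360 = 59.94 mg/L.
Half-life 0.284 d → k = ln 2 / 0.284 = 2.441 d⁻¹.
Set 59.94·exp(−k·t) = 30 → t = ln(59.94/30)/k = 24500 s = 6.807 h.
Distance = v·t = 0.26·24500 = 6371 m = 6.371 km.

6.37 km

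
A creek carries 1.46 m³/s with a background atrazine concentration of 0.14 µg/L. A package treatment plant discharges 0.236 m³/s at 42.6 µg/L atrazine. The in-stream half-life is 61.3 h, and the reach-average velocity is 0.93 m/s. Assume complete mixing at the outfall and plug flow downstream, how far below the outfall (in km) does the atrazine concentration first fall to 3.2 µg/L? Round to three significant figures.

188 km

After mixing, C = (1.460·0.1400 + 0.2360·42.60) / 1.696 = 10.26/1.696 = 6.048 µg/L.
Half-life 61.3 h → k = ln 2 / 61.3 = 0.01131 h⁻¹ = 0.2714 d⁻¹.
Set 6.048·exp(−k·t) = 3.2 → t = ln(6.048/3.2)/k = 202700 s = 56.30 h.
Distance = v·t = 0.93·202700 = 188500 m = 188.5 km.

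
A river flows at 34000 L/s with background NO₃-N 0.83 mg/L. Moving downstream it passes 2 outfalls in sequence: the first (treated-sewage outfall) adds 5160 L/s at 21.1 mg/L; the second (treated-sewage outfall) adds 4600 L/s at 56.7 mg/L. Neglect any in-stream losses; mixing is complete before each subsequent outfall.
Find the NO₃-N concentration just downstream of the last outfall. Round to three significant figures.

9.09 mg/L

After outfall 1: Q = 34000 + 5160 = 39160 L/s; C = (34000·0.8300 + 5160·21.10)/39160 = 3.501 mg/L.
After outfall 2: Q = 39160 + 4600 = 43760 L/s; C = (39160·3.501 + 4600·56.70)/43760 = 9.093 mg/L.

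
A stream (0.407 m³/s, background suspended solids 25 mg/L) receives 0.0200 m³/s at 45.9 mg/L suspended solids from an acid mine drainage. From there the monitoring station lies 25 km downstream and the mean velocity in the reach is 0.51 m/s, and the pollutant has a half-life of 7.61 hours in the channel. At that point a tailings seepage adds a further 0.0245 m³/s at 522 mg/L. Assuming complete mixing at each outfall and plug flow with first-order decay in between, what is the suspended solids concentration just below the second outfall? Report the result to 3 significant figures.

Mixed concentration C = ΣQC/ΣQ = (0.4070·25.00 + 0.02000·45.90) / 0.4270 = 11.09/0.4270 = 25.98 mg/L; combined flow 0.4270 m³/s.
Travel time t = 25·1000 / 0.51 = 49020 s = 13.62 h.
Half-life 7.61 h → k = ln 2 / 7.61 = 0.09108 h⁻¹ = 2.186 d⁻¹.
Decay over the reach: 25.98·exp(−kt) = 25.98·0.2893 = 7.516 mg/L.
At the second outfall, C = (0.4270·7.516 + 0.02450·522.0) / (0.4270 + 0.02450) = 35.43 mg/L.

35.4 mg/L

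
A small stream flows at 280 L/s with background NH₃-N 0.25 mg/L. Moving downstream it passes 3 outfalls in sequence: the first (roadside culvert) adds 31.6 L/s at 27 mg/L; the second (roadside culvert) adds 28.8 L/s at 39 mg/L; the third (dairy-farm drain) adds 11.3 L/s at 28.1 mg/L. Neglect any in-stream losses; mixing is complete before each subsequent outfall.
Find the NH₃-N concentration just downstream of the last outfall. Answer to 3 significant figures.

After outfall 1: Q = 280.0 + 31.60 = 311.6 L/s; C = (280.0·0.2500 + 31.60·27.00)/311.6 = 2.963 mg/L.
After outfall 2: Q = 311.6 + 28.80 = 340.4 L/s; C = (311.6·2.963 + 28.80·39.00)/340.4 = 6.012 mg/L.
After outfall 3: Q = 340.4 + 11.30 = 351.7 L/s; C = (340.4·6.012 + 11.30·28.10)/351.7 = 6.721 mg/L.

6.72 mg/L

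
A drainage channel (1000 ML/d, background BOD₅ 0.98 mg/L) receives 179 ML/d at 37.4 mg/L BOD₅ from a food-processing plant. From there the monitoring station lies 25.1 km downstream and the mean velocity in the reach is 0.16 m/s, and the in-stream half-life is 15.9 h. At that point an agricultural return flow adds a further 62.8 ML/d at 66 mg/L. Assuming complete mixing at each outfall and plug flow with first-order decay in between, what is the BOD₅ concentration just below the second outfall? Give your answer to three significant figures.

4.26 mg/L

Conservation of mass: C = (1000·0.9800 + 179.0·37.40) / 1179 = 7675/1179 = 6.509 mg/L; combined flow 1179 ML/d.
Travel time t = 25.1·1000 / 0.16 = 156900 s = 43.58 h.
Half-life 15.9 h → k = ln 2 / 15.9 = 0.04359 h⁻¹ = 1.046 d⁻¹.
Applying C = C₀e^(−kt): 6.509 × 0.1496 = 0.9739 mg/L.
At the second outfall, C = (1179·0.9739 + 62.80·66.00) / (1179 + 62.80) = 4.262 mg/L.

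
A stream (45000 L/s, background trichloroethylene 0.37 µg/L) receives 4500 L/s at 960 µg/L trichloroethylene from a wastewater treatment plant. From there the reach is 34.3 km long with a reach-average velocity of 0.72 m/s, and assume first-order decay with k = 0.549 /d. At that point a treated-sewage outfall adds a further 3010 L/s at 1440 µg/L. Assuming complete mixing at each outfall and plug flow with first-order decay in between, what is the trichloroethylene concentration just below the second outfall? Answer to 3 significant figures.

Mixed concentration C = ΣQC/ΣQ = (45000·0.3700 + 4500·960.0) / 49500 = 4337000/49500 = 87.61 µg/L; combined flow 49500 L/s.
Travel time t = 34.3·1000 / 0.72 = 47640 s = 13.23 h.
Applying C = C₀e^(−kt): 87.61 × 0.7388 = 64.73 µg/L.
At the second outfall, C = (49500·64.73 + 3010·1440) / (49500 + 3010) = 143.6 µg/L.

144 µg/L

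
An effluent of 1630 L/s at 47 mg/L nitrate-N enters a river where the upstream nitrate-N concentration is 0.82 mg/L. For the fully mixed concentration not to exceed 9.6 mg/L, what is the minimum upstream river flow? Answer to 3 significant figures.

Set C_mix = 9.6: (Q·0.8200 + 1630·47.00) / (Q + 1630) = 9.6
→ Q = 1630·(47.00 − 9.6)/(9.6 − 0.8200) = 6943 L/s.

6940 L/s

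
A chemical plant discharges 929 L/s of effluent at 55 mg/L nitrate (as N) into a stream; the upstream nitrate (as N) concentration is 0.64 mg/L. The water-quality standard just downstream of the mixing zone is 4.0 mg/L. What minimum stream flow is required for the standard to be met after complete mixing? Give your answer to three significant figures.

Set C_mix = 4.0: (Q·0.6400 + 929.0·55.00) / (Q + 929.0) = 4.0
→ Q = 929.0·(55.00 − 4.0)/(4.0 − 0.6400) = 14100 L/s.

14100 L/s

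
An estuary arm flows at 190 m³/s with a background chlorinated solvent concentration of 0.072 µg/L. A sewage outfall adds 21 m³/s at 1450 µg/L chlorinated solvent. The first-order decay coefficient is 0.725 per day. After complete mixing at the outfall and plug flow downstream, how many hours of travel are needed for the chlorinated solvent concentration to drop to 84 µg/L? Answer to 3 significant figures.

Mass balance: C = (190.0·0.07200 + 21.00·1450) / 211.0 = 30460/211.0 = 144.4 µg/L.
144.4·exp(−k·t) = 84 → t = ln(144.4/84)/k = 64550 s = 17.93 h.

17.9 h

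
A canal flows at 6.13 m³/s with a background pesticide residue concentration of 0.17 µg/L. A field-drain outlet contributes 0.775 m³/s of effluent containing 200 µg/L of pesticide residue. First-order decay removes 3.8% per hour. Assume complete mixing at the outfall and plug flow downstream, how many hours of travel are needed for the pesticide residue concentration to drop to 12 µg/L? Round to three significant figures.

Mixed concentration C = ΣQC/ΣQ = (6.130·0.1700 + 0.7750·200.0) / 6.905 = 156.0/6.905 = 22.60 µg/L.
3.8%/h lost → k = −ln(1 − 0.038) = 0.03874 h⁻¹.
22.60·exp(−k·t) = 12 → t = ln(22.60/12)/k = 58820 s = 16.34 h.

16.3 h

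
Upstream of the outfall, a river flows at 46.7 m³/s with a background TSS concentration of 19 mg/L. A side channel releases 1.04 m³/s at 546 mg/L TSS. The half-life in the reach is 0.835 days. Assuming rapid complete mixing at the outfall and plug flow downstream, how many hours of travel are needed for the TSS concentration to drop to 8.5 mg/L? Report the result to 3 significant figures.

36.9 h

Mass balance: C = (46.70·19.00 + 1.040·546.0) / 47.74 = 1455/47.74 = 30.48 mg/L.
Half-life 0.835 d → k = ln 2 / 0.835 = 0.8301 d⁻¹.
30.48·exp(−k·t) = 8.5 → t = ln(30.48/8.5)/k = 132900 s = 36.92 h.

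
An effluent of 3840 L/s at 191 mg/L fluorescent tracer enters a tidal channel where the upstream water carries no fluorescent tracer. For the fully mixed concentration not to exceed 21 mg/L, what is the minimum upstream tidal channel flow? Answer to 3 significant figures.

Set C_mix = 21: (Q·0 + 3840·191.0) / (Q + 3840) = 21
→ Q = 3840·(191.0 − 21)/(21 − 0) = 31090 L/s.

31100 L/s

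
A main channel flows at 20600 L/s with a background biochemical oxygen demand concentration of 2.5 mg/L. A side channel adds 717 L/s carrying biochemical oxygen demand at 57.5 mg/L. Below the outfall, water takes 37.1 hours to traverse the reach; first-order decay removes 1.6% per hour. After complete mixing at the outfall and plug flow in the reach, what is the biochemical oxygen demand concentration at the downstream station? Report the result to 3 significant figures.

Flow-weighted average: C = (20600·2.500 + 717.0·57.50) / 21320 = 92730/21320 = 4.350 mg/L.
1.6%/h lost → k = −ln(1 − 0.016) = 0.01613 h⁻¹.
First-order decay: C = 4.350·exp(−k·t) = 4.350·0.5497 = 2.391 mg/L.

2.39 mg/L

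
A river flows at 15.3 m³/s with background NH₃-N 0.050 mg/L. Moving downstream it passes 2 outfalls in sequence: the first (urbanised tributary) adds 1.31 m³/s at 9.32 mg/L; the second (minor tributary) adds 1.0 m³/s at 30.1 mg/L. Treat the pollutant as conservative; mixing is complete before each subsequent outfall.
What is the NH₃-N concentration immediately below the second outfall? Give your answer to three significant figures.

After outfall 1: Q = 15.30 + 1.310 = 16.61 m³/s; C = (15.30·0.05000 + 1.310·9.320)/16.61 = 0.7811 mg/L.
After outfall 2: Q = 16.61 + 1.000 = 17.61 m³/s; C = (16.61·0.7811 + 1.000·30.10)/17.61 = 2.446 mg/L.

2.45 mg/L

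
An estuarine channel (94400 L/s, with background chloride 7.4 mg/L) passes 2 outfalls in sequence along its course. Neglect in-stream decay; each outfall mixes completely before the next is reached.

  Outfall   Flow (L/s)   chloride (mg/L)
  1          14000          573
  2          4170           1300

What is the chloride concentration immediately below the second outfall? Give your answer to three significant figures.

Outfall 1: combined Q = 108400 L/s; C = (94400·7.400 + 14000·573.0)/108400 = 80.45 mg/L.
Outfall 2: combined Q = 112600 L/s; C = (108400·80.45 + 4170·1300)/112600 = 125.6 mg/L.

126 mg/L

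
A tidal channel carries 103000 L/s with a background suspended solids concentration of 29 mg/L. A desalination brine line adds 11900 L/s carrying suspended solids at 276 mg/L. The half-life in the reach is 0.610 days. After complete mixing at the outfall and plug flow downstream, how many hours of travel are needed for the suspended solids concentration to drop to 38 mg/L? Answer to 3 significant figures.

7.65 h

Conservation of mass: C = (103000·29.00 + 11900·276.0) / 114900 = 6271000/114900 = 54.58 mg/L.
Half-life 0.610 d → k = ln 2 / 0.610 = 1.136 d⁻¹.
54.58·exp(−k·t) = 38 → t = ln(54.58/38)/k = 27530 s = 7.648 h.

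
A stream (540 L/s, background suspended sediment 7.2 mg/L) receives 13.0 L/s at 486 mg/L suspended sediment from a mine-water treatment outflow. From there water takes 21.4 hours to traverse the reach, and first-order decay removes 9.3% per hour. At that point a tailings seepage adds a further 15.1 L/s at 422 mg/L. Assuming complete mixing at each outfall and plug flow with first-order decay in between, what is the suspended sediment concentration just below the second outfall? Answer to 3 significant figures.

13.4 mg/L

Mixed concentration C = ΣQC/ΣQ = (540.0·7.200 + 13.00·486.0) / 553.0 = 10210/553.0 = 18.46 mg/L; combined flow 553.0 L/s.
9.3%/h lost → k = −ln(1 − 0.093) = 0.09761 h⁻¹.
First-order decay: C = 18.46·exp(−k·t) = 18.46·0.1238 = 2.285 mg/L.
At the second outfall, C = (553.0·2.285 + 15.10·422.0) / (553.0 + 15.10) = 13.44 mg/L.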